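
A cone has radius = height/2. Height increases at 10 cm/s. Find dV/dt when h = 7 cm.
245π/2 cm³/s

V = (1/3)π(h/2)²h = πh³/12
dV/dt = πh²/4 · 10
At h = 7: dV/dt = 245π/2 cm³/s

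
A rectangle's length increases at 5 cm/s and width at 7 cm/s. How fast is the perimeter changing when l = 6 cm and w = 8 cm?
24 cm/s

P = 2(l + w)
dP/dt = 2(dl/dt + dw/dt) = 2(5 + 7) = 24 cm/s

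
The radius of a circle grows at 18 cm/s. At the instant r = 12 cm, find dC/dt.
36π cm/s

C = 2πr
dC/dt = 2π · dr/dt = 2π · 18 = 36π cm/s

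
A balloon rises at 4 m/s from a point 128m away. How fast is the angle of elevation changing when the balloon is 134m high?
0.01491 rad/s

tan(θ) = y/128
sec²(θ) · dθ/dt = (1/128) · dy/dt
dθ/dt = cos²(θ)/128 · 4 = 128/(128² + 134²) · 4
dθ/dt = 0.01491 rad/s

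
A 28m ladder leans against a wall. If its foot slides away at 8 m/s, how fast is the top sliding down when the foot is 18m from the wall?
72√115/115 ≈ 6.714 m/s

x² + y² = 28²
2x·dx/dt + 2y·dy/dt = 0
dy/dt = -x/y · dx/dt = -18/(2√115) · 8 = -72√115/115 m/s
The top is descending at 72√115/115 ≈ 6.714 m/s.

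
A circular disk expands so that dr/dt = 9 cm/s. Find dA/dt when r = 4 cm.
72π cm²/s

A = πr²
dA/dt = 2πr · dr/dt = 2π(4)(9) = 72π cm²/s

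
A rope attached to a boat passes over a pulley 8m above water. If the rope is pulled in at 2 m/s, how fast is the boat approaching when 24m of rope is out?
3√2/2 ≈ 2.121 m/s

rope² = x² + 8²
x = √(24² - 8²) = 16√2
dx/dt = (rope/x) · d(rope)/dt = (24/(16√2)) · (-2) = -3√2/2 m/s
The boat approaches at 3√2/2 ≈ 2.121 m/s.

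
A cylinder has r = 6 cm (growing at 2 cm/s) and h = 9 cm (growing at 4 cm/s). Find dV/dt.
360π cm³/s

V = πr²h
dV/dt = 2πrh·dr/dt + πr²·dh/dt
= 2π(6)(9)(2) + π(6)²(4)
= 360π cm³/s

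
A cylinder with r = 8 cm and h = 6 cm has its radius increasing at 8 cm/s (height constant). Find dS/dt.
352π cm²/s

S = 2πrh + 2πr² (lateral + bases)
dS/dt = (2πh + 4πr)·dr/dt = (2π·6 + 4π·8)·8
= 352π cm²/s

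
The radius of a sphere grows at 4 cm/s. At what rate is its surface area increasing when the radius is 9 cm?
288π cm²/s

S = 4πr²
dS/dt = dS/dr · dr/dt = 8πr · 4
At r = 9: dS/dt = 288π cm²/s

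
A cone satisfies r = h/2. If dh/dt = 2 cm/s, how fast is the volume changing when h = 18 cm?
162π cm³/s

V = (1/3)π(h/2)²h = πh³/12
dV/dt = πh²/4 · 2
At h = 18: dV/dt = 162π cm³/s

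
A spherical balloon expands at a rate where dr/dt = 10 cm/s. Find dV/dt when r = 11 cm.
4840π cm³/s

V = (4/3)πr³
dV/dt = dV/dr · dr/dt = 4πr² · 10
At r = 11: dV/dt = 4840π cm³/s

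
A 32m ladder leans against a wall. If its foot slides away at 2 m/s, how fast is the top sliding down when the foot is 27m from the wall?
54√295/295 ≈ 3.144 m/s

x² + y² = 32²
2x·dx/dt + 2y·dy/dt = 0
dy/dt = -x/y · dx/dt = -27/√295 · 2 = -54√295/295 m/s
The top is descending at 54√295/295 ≈ 3.144 m/s.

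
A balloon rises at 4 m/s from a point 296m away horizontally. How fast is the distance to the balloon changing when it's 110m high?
220√24929/24929 ≈ 1.393 m/s

z² = 296² + y²
z = √(296² + 110²) = 2√24929
dz/dt = y/z · dy/dt = 110/(2√24929) · 4 = 220√24929/24929 ≈ 1.393 m/s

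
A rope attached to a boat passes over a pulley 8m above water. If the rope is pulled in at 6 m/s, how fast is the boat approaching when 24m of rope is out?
9√2/2 ≈ 6.364 m/s

rope² = x² + 8²
x = √(24² - 8²) = 16√2
dx/dt = (rope/x) · d(rope)/dt = (24/(16√2)) · (-6) = -9√2/2 m/s
The boat approaches at 9√2/2 ≈ 6.364 m/s.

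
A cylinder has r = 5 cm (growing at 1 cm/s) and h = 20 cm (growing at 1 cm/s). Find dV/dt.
225π cm³/s

V = πr²h
dV/dt = 2πrh·dr/dt + πr²·dh/dt
= 2π(5)(20)(1) + π(5)²(1)
= 225π cm³/s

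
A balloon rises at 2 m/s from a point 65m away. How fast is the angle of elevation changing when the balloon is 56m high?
0.017661 rad/s

tan(θ) = y/65
sec²(θ) · dθ/dt = (1/65) · dy/dt
dθ/dt = cos²(θ)/65 · 2 = 65/(65² + 56²) · 2
dθ/dt = 0.017661 rad/s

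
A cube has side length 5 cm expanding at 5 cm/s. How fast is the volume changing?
375 cm³/s

V = s³
dV/dt = 3s² · ds/dt = 3·5²·5 = 375 cm³/s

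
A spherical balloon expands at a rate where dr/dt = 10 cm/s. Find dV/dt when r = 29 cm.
33640π cm³/s

V = (4/3)πr³
dV/dt = dV/dr · dr/dt = 4πr² · 10
At r = 29: dV/dt = 33640π cm³/s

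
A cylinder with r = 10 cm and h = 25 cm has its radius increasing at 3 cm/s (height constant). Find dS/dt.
270π cm²/s

S = 2πrh + 2πr² (lateral + bases)
dS/dt = (2πh + 4πr)·dr/dt = (2π·25 + 4π·10)·3
= 270π cm²/s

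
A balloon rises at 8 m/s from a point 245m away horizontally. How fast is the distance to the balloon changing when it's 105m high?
12√58/29 ≈ 3.151 m/s

z² = 245² + y²
z = √(245² + 105²) = 35√58
dz/dt = y/z · dy/dt = 105/(35√58) · 8 = 12√58/29 ≈ 3.151 m/s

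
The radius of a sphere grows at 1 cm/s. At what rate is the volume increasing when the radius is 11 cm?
484π cm³/s

V = (4/3)πr³
dV/dt = dV/dr · dr/dt = 4πr² · 1
At r = 11: dV/dt = 484π cm³/s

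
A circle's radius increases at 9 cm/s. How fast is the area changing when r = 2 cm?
36π cm²/s

A = πr²
dA/dt = 2πr · dr/dt = 2π(2)(9) = 36π cm²/s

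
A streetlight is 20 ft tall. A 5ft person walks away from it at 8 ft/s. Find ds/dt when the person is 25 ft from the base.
8/3 ft/s

By similar triangles: 20/(x+s) = 5/s
Solving: s = 5x/15
ds/dt = 5/15 · dx/dt = 1/3 · 8 = 8/3 ft/s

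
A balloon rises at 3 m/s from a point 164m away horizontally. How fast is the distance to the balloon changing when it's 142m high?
213√11765/11765 ≈ 1.964 m/s

z² = 164² + y²
z = √(164² + 142²) = 2√11765
dz/dt = y/z · dy/dt = 142/(2√11765) · 3 = 213√11765/11765 ≈ 1.964 m/s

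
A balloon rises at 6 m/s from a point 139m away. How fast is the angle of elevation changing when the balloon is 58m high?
0.036764 rad/s

tan(θ) = y/139
sec²(θ) · dθ/dt = (1/139) · dy/dt
dθ/dt = cos²(θ)/139 · 6 = 139/(139² + 58²) · 6
dθ/dt = 0.036764 rad/s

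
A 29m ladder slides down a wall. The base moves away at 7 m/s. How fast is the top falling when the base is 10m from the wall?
70√741/741 ≈ 2.572 m/s

x² + y² = 29²
2x·dx/dt + 2y·dy/dt = 0
dy/dt = -x/y · dx/dt = -10/√741 · 7 = -70√741/741 m/s
The top is descending at 70√741/741 ≈ 2.572 m/s.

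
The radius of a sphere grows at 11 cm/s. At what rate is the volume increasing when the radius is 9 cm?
3564π cm³/s

V = (4/3)πr³
dV/dt = dV/dr · dr/dt = 4πr² · 11
At r = 9: dV/dt = 3564π cm³/s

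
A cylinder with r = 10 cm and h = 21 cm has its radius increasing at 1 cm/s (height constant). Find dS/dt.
82π cm²/s

S = 2πrh + 2πr² (lateral + bases)
dS/dt = (2πh + 4πr)·dr/dt = (2π·21 + 4π·10)·1
= 82π cm²/s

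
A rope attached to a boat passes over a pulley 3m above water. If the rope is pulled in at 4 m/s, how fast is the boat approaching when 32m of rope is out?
128√1015/1015 ≈ 4.018 m/s

rope² = x² + 3²
x = √(32² - 3²) = √1015
dx/dt = (rope/x) · d(rope)/dt = (32/√1015) · (-4) = -128√1015/1015 m/s
The boat approaches at 128√1015/1015 ≈ 4.018 m/s.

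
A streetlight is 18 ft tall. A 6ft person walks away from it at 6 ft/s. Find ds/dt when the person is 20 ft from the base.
3 ft/s

By similar triangles: 18/(x+s) = 6/s
Solving: s = 6x/12
ds/dt = 6/12 · dx/dt = 1/2 · 6 = 3 ft/s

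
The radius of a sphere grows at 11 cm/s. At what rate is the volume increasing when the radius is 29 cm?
37004π cm³/s

V = (4/3)πr³
dV/dt = dV/dr · dr/dt = 4πr² · 11
At r = 29: dV/dt = 37004π cm³/s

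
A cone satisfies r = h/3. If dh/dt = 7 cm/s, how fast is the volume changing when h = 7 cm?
343π/9 cm³/s

V = (1/3)π(h/3)²h = πh³/27
dV/dt = πh²/9 · 7
At h = 7: dV/dt = 343π/9 cm³/s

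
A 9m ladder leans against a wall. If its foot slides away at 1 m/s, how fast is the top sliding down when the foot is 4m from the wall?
4√65/65 ≈ 0.4961 m/s

x² + y² = 9²
2x·dx/dt + 2y·dy/dt = 0
dy/dt = -x/y · dx/dt = -4/√65 · 1 = -4√65/65 m/s
The top is descending at 4√65/65 ≈ 0.4961 m/s.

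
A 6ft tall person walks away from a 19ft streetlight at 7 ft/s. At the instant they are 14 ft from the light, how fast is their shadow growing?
42/13 ft/s

By similar triangles: 19/(x+s) = 6/s
Solving: s = 6x/13
ds/dt = 6/13 · dx/dt = 6/13 · 7 = 42/13 ft/s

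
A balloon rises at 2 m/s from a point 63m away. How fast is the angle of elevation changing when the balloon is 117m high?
0.007136 rad/s

tan(θ) = y/63
sec²(θ) · dθ/dt = (1/63) · dy/dt
dθ/dt = cos²(θ)/63 · 2 = 63/(63² + 117²) · 2
dθ/dt = 0.007136 rad/s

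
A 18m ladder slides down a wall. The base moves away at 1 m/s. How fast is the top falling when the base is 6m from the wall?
√2/4 ≈ 0.3536 m/s

x² + y² = 18²
2x·dx/dt + 2y·dy/dt = 0
dy/dt = -x/y · dx/dt = -6/(12√2) · 1 = -√2/4 m/s
The top is descending at √2/4 ≈ 0.3536 m/s.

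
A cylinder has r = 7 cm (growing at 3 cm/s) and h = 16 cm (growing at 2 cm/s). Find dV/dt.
770π cm³/s

V = πr²h
dV/dt = 2πrh·dr/dt + πr²·dh/dt
= 2π(7)(16)(3) + π(7)²(2)
= 770π cm³/s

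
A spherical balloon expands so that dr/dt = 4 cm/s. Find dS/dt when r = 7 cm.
224π cm²/s

S = 4πr²
dS/dt = dS/dr · dr/dt = 8πr · 4
At r = 7: dS/dt = 224π cm²/s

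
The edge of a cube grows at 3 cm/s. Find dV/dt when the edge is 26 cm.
6084 cm³/s

V = s³
dV/dt = 3s² · ds/dt = 3·26²·3 = 6084 cm³/s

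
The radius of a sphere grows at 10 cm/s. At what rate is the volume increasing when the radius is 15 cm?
9000π cm³/s

V = (4/3)πr³
dV/dt = dV/dr · dr/dt = 4πr² · 10
At r = 15: dV/dt = 9000π cm³/s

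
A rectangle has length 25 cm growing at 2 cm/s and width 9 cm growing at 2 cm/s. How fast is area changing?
68 cm²/s

A = lw
dA/dt = w·dl/dt + l·dw/dt = 9·2 + 25·2 = 68 cm²/s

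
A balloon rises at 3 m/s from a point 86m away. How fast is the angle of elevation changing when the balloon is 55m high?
0.024758 rad/s

tan(θ) = y/86
sec²(θ) · dθ/dt = (1/86) · dy/dt
dθ/dt = cos²(θ)/86 · 3 = 86/(86² + 55²) · 3
dθ/dt = 0.024758 rad/s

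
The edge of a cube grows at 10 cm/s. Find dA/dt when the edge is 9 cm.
1080 cm²/s

A = 6s²
dA/dt = 12s · ds/dt = 12·9·10 = 1080 cm²/s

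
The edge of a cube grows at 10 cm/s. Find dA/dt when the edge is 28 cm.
3360 cm²/s

A = 6s²
dA/dt = 12s · ds/dt = 12·28·10 = 3360 cm²/s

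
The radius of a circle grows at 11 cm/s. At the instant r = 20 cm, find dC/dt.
22π cm/s

C = 2πr
dC/dt = 2π · dr/dt = 2π · 11 = 22π cm/s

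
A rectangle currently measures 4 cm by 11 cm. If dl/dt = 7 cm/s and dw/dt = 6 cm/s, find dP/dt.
26 cm/s

P = 2(l + w)
dP/dt = 2(dl/dt + dw/dt) = 2(7 + 6) = 26 cm/s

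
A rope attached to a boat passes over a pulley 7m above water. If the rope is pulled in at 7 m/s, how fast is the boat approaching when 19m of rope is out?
133√78/156 ≈ 7.53 m/s

rope² = x² + 7²
x = √(19² - 7²) = 2√78
dx/dt = (rope/x) · d(rope)/dt = (19/(2√78)) · (-7) = -133√78/156 m/s
The boat approaches at 133√78/156 ≈ 7.53 m/s.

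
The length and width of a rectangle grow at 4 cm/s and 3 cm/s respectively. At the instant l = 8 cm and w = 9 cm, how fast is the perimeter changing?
14 cm/s

P = 2(l + w)
dP/dt = 2(dl/dt + dw/dt) = 2(4 + 3) = 14 cm/s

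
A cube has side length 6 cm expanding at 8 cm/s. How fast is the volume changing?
864 cm³/s

V = s³
dV/dt = 3s² · ds/dt = 3·6²·8 = 864 cm³/s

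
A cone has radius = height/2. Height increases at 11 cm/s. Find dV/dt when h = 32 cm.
2816π cm³/s

V = (1/3)π(h/2)²h = πh³/12
dV/dt = πh²/4 · 11
At h = 32: dV/dt = 2816π cm³/s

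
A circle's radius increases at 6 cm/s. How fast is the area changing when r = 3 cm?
36π cm²/s

A = πr²
dA/dt = 2πr · dr/dt = 2π(3)(6) = 36π cm²/s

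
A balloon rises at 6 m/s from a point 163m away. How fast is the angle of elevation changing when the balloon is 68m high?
0.031353 rad/s

tan(θ) = y/163
sec²(θ) · dθ/dt = (1/163) · dy/dt
dθ/dt = cos²(θ)/163 · 6 = 163/(163² + 68²) · 6
dθ/dt = 0.031353 rad/s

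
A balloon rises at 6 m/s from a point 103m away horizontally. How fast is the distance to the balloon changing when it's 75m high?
225√16234/8117 ≈ 3.532 m/s

z² = 103² + y²
z = √(103² + 75²) = √16234
dz/dt = y/z · dy/dt = 75/√16234 · 6 = 225√16234/8117 ≈ 3.532 m/s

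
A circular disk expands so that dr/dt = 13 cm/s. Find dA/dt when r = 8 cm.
208π cm²/s

A = πr²
dA/dt = 2πr · dr/dt = 2π(8)(13) = 208π cm²/s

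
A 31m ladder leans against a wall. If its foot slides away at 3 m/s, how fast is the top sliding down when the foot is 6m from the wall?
18√37/185 ≈ 0.5918 m/s

x² + y² = 31²
2x·dx/dt + 2y·dy/dt = 0
dy/dt = -x/y · dx/dt = -6/(5√37) · 3 = -18√37/185 m/s
The top is descending at 18√37/185 ≈ 0.5918 m/s.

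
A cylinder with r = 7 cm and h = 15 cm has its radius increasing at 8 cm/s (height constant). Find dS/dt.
464π cm²/s

S = 2πrh + 2πr² (lateral + bases)
dS/dt = (2πh + 4πr)·dr/dt = (2π·15 + 4π·7)·8
= 464π cm²/s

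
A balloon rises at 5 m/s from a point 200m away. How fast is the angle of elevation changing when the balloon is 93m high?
0.020555 rad/s

tan(θ) = y/200
sec²(θ) · dθ/dt = (1/200) · dy/dt
dθ/dt = cos²(θ)/200 · 5 = 200/(200² + 93²) · 5
dθ/dt = 0.020555 rad/s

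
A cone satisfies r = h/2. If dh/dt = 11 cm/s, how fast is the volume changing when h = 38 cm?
3971π cm³/s

V = (1/3)π(h/2)²h = πh³/12
dV/dt = πh²/4 · 11
At h = 38: dV/dt = 3971π cm³/s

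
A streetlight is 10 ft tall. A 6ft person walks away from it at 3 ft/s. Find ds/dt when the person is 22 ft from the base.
9/2 ft/s

By similar triangles: 10/(x+s) = 6/s
Solving: s = 6x/4
ds/dt = 6/4 · dx/dt = 3/2 · 3 = 9/2 ft/s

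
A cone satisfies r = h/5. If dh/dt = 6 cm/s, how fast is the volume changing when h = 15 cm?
54π cm³/s

V = (1/3)π(h/5)²h = πh³/75
dV/dt = πh²/25 · 6
At h = 15: dV/dt = 54π cm³/s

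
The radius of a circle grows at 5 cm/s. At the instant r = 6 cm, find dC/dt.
10π cm/s

C = 2πr
dC/dt = 2π · dr/dt = 2π · 5 = 10π cm/s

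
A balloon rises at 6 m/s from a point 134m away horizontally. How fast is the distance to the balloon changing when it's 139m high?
834√37277/37277 ≈ 4.32 m/s

z² = 134² + y²
z = √(134² + 139²) = √37277
dz/dt = y/z · dy/dt = 139/√37277 · 6 = 834√37277/37277 ≈ 4.32 m/s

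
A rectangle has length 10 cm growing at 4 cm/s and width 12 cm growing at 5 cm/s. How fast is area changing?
98 cm²/s

A = lw
dA/dt = w·dl/dt + l·dw/dt = 12·4 + 10·5 = 98 cm²/s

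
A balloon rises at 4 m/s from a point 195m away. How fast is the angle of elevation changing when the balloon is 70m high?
0.018171 rad/s

tan(θ) = y/195
sec²(θ) · dθ/dt = (1/195) · dy/dt
dθ/dt = cos²(θ)/195 · 4 = 195/(195² + 70²) · 4
dθ/dt = 0.018171 rad/s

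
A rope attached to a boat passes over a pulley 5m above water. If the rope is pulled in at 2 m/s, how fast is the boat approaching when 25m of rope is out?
5√6/6 ≈ 2.041 m/s

rope² = x² + 5²
x = √(25² - 5²) = 10√6
dx/dt = (rope/x) · d(rope)/dt = (25/(10√6)) · (-2) = -5√6/6 m/s
The boat approaches at 5√6/6 ≈ 2.041 m/s.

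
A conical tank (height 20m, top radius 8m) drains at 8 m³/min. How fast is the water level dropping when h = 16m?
25/(128π) ≈ 0.06217 m/min

r/h = 8/20, so r = (2/5)h
V = (1/3)πr²h = (1/3)π((2/5)h)²h = (4/75)πh³
dV/dh = (4/25)πh²
dh/dt = (dV/dt)/(dV/dh) = -8/((4/25)π·16²) = -25/(128π) m/min
The level is dropping at 25/(128π) ≈ 0.06217 m/min.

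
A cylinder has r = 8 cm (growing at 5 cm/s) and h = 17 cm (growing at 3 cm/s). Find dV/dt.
1552π cm³/s

V = πr²h
dV/dt = 2πrh·dr/dt + πr²·dh/dt
= 2π(8)(17)(5) + π(8)²(3)
= 1552π cm³/s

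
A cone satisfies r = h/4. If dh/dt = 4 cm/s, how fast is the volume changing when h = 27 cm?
729π/4 cm³/s

V = (1/3)π(h/4)²h = πh³/48
dV/dt = πh²/16 · 4
At h = 27: dV/dt = 729π/4 cm³/s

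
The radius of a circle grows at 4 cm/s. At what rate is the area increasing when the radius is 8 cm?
64π cm²/s

A = πr²
dA/dt = 2πr · dr/dt = 2π(8)(4) = 64π cm²/s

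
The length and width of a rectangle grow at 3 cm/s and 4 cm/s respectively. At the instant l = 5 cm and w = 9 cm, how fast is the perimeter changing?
14 cm/s

P = 2(l + w)
dP/dt = 2(dl/dt + dw/dt) = 2(3 + 4) = 14 cm/s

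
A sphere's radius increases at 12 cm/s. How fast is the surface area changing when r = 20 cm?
1920π cm²/s

S = 4πr²
dS/dt = dS/dr · dr/dt = 8πr · 12
At r = 20: dS/dt = 1920π cm²/s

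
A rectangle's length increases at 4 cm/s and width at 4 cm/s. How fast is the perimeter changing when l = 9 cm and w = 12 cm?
16 cm/s

P = 2(l + w)
dP/dt = 2(dl/dt + dw/dt) = 2(4 + 4) = 16 cm/s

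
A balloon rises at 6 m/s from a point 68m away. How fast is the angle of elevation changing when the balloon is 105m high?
0.026072 rad/s

tan(θ) = y/68
sec²(θ) · dθ/dt = (1/68) · dy/dt
dθ/dt = cos²(θ)/68 · 6 = 68/(68² + 105²) · 6
dθ/dt = 0.026072 rad/s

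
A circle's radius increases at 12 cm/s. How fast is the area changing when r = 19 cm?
456π cm²/s

A = πr²
dA/dt = 2πr · dr/dt = 2π(19)(12) = 456π cm²/s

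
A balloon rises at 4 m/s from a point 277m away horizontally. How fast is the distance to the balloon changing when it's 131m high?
262√93890/46945 ≈ 1.71 m/s

z² = 277² + y²
z = √(277² + 131²) = √93890
dz/dt = y/z · dy/dt = 131/√93890 · 4 = 262√93890/46945 ≈ 1.71 m/s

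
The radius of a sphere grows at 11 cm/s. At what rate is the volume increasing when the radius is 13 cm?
7436π cm³/s

V = (4/3)πr³
dV/dt = dV/dr · dr/dt = 4πr² · 11
At r = 13: dV/dt = 7436π cm³/s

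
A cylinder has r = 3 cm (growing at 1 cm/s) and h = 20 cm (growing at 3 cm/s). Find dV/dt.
147π cm³/s

V = πr²h
dV/dt = 2πrh·dr/dt + πr²·dh/dt
= 2π(3)(20)(1) + π(3)²(3)
= 147π cm³/s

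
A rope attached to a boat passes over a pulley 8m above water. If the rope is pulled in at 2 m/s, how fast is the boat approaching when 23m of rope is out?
46√465/465 ≈ 2.133 m/s

rope² = x² + 8²
x = √(23² - 8²) = √465
dx/dt = (rope/x) · d(rope)/dt = (23/√465) · (-2) = -46√465/465 m/s
The boat approaches at 46√465/465 ≈ 2.133 m/s.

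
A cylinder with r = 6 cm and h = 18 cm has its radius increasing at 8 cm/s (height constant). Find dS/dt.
480π cm²/s

S = 2πrh + 2πr² (lateral + bases)
dS/dt = (2πh + 4πr)·dr/dt = (2π·18 + 4π·6)·8
= 480π cm²/s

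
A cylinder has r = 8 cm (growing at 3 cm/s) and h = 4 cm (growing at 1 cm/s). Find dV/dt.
256π cm³/s

V = πr²h
dV/dt = 2πrh·dr/dt + πr²·dh/dt
= 2π(8)(4)(3) + π(8)²(1)
= 256π cm³/s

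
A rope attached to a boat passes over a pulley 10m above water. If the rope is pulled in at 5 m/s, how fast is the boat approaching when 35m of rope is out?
7√5/3 ≈ 5.217 m/s

rope² = x² + 10²
x = √(35² - 10²) = 15√5
dx/dt = (rope/x) · d(rope)/dt = (35/(15√5)) · (-5) = -7√5/3 m/s
The boat approaches at 7√5/3 ≈ 5.217 m/s.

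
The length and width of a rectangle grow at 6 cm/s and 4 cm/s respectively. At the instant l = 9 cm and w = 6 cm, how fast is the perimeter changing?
20 cm/s

P = 2(l + w)
dP/dt = 2(dl/dt + dw/dt) = 2(6 + 4) = 20 cm/s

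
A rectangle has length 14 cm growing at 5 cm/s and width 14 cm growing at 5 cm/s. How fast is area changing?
140 cm²/s

A = lw
dA/dt = w·dl/dt + l·dw/dt = 14·5 + 14·5 = 140 cm²/s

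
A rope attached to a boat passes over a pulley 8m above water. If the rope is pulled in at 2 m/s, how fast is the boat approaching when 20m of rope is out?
10√21/21 ≈ 2.182 m/s

rope² = x² + 8²
x = √(20² - 8²) = 4√21
dx/dt = (rope/x) · d(rope)/dt = (20/(4√21)) · (-2) = -10√21/21 m/s
The boat approaches at 10√21/21 ≈ 2.182 m/s.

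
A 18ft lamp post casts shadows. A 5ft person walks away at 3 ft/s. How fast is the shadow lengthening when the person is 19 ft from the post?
15/13 ft/s

By similar triangles: 18/(x+s) = 5/s
Solving: s = 5x/13
ds/dt = 5/13 · dx/dt = 5/13 · 3 = 15/13 ft/s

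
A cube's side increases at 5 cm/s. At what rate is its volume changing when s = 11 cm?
1815 cm³/s

V = s³
dV/dt = 3s² · ds/dt = 3·11²·5 = 1815 cm³/s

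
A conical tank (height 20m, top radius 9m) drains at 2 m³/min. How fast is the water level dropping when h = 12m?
50/(729π) ≈ 0.02183 m/min

r/h = 9/20, so r = (9/20)h
V = (1/3)πr²h = (1/3)π((9/20)h)²h = (27/400)πh³
dV/dh = (81/400)πh²
dh/dt = (dV/dt)/(dV/dh) = -2/((81/400)π·12²) = -50/(729π) m/min
The level is dropping at 50/(729π) ≈ 0.02183 m/min.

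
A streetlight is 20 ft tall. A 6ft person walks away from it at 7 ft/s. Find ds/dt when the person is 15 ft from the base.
3 ft/s

By similar triangles: 20/(x+s) = 6/s
Solving: s = 6x/14
ds/dt = 6/14 · dx/dt = 3/7 · 7 = 3 ft/s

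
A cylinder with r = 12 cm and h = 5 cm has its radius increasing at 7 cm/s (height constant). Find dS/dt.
406π cm²/s

S = 2πrh + 2πr² (lateral + bases)
dS/dt = (2πh + 4πr)·dr/dt = (2π·5 + 4π·12)·7
= 406π cm²/s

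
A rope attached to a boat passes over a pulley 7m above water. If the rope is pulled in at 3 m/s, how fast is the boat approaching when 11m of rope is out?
11√2/4 ≈ 3.889 m/s

rope² = x² + 7²
x = √(11² - 7²) = 6√2
dx/dt = (rope/x) · d(rope)/dt = (11/(6√2)) · (-3) = -11√2/4 m/s
The boat approaches at 11√2/4 ≈ 3.889 m/s.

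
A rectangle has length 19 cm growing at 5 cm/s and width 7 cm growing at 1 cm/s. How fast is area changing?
54 cm²/s

A = lw
dA/dt = w·dl/dt + l·dw/dt = 7·5 + 19·1 = 54 cm²/s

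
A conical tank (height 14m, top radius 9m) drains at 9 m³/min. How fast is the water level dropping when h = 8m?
49/(144π) ≈ 0.1083 m/min

r/h = 9/14, so r = (9/14)h
V = (1/3)πr²h = (1/3)π((9/14)h)²h = (27/196)πh³
dV/dh = (81/196)πh²
dh/dt = (dV/dt)/(dV/dh) = -9/((81/196)π·8²) = -49/(144π) m/min
The level is dropping at 49/(144π) ≈ 0.1083 m/min.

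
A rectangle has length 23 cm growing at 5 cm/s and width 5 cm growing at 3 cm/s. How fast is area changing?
94 cm²/s

A = lw
dA/dt = w·dl/dt + l·dw/dt = 5·5 + 23·3 = 94 cm²/s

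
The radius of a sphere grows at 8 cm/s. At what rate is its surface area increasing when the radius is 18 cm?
1152π cm²/s

S = 4πr²
dS/dt = dS/dr · dr/dt = 8πr · 8
At r = 18: dS/dt = 1152π cm²/s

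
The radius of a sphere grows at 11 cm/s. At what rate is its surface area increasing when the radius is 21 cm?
1848π cm²/s

S = 4πr²
dS/dt = dS/dr · dr/dt = 8πr · 11
At r = 21: dS/dt = 1848π cm²/s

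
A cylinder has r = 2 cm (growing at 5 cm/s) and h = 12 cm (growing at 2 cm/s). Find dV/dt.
248π cm³/s

V = πr²h
dV/dt = 2πrh·dr/dt + πr²·dh/dt
= 2π(2)(12)(5) + π(2)²(2)
= 248π cm³/s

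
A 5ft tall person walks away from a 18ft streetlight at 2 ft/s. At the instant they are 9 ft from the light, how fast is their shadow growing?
10/13 ft/s

By similar triangles: 18/(x+s) = 5/s
Solving: s = 5x/13
ds/dt = 5/13 · dx/dt = 5/13 · 2 = 10/13 ft/s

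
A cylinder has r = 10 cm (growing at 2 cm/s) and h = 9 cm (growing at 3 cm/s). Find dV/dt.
660π cm³/s

V = πr²h
dV/dt = 2πrh·dr/dt + πr²·dh/dt
= 2π(10)(9)(2) + π(10)²(3)
= 660π cm³/s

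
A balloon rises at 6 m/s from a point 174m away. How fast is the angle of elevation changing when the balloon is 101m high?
0.025792 rad/s

tan(θ) = y/174
sec²(θ) · dθ/dt = (1/174) · dy/dt
dθ/dt = cos²(θ)/174 · 6 = 174/(174² + 101²) · 6
dθ/dt = 0.025792 rad/s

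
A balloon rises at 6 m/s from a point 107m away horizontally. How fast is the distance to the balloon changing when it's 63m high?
189√15418/7709 ≈ 3.044 m/s

z² = 107² + y²
z = √(107² + 63²) = √15418
dz/dt = y/z · dy/dt = 63/√15418 · 6 = 189√15418/7709 ≈ 3.044 m/s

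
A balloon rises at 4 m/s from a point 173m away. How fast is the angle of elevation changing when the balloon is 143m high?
0.013736 rad/s

tan(θ) = y/173
sec²(θ) · dθ/dt = (1/173) · dy/dt
dθ/dt = cos²(θ)/173 · 4 = 173/(173² + 143²) · 4
dθ/dt = 0.013736 rad/s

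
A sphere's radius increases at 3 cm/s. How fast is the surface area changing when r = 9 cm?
216π cm²/s

S = 4πr²
dS/dt = dS/dr · dr/dt = 8πr · 3
At r = 9: dS/dt = 216π cm²/s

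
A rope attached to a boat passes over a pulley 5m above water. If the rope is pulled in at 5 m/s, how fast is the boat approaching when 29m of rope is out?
145√51/204 ≈ 5.076 m/s

rope² = x² + 5²
x = √(29² - 5²) = 4√51
dx/dt = (rope/x) · d(rope)/dt = (29/(4√51)) · (-5) = -145√51/204 m/s
The boat approaches at 145√51/204 ≈ 5.076 m/s.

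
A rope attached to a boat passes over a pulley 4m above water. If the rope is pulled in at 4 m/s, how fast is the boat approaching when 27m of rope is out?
108√713/713 ≈ 4.045 m/s

rope² = x² + 4²
x = √(27² - 4²) = √713
dx/dt = (rope/x) · d(rope)/dt = (27/√713) · (-4) = -108√713/713 m/s
The boat approaches at 108√713/713 ≈ 4.045 m/s.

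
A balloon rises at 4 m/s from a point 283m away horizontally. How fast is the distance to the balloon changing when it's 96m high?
384√89305/89305 ≈ 1.285 m/s

z² = 283² + y²
z = √(283² + 96²) = √89305
dz/dt = y/z · dy/dt = 96/√89305 · 4 = 384√89305/89305 ≈ 1.285 m/s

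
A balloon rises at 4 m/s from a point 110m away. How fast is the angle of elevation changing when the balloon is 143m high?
0.013518 rad/s

tan(θ) = y/110
sec²(θ) · dθ/dt = (1/110) · dy/dt
dθ/dt = cos²(θ)/110 · 4 = 110/(110² + 143²) · 4
dθ/dt = 0.013518 rad/s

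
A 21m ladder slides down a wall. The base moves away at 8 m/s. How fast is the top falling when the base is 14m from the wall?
16√5/5 ≈ 7.155 m/s

x² + y² = 21²
2x·dx/dt + 2y·dy/dt = 0
dy/dt = -x/y · dx/dt = -14/(7√5) · 8 = -16√5/5 m/s
The top is descending at 16√5/5 ≈ 7.155 m/s.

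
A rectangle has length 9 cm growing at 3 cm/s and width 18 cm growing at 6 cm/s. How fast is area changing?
108 cm²/s

A = lw
dA/dt = w·dl/dt + l·dw/dt = 18·3 + 9·6 = 108 cm²/s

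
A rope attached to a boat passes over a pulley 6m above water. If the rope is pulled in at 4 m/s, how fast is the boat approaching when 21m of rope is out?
28√5/15 ≈ 4.174 m/s

rope² = x² + 6²
x = √(21² - 6²) = 9√5
dx/dt = (rope/x) · d(rope)/dt = (21/(9√5)) · (-4) = -28√5/15 m/s
The boat approaches at 28√5/15 ≈ 4.174 m/s.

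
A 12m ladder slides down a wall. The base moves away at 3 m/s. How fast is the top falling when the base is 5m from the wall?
15√119/119 ≈ 1.375 m/s

x² + y² = 12²
2x·dx/dt + 2y·dy/dt = 0
dy/dt = -x/y · dx/dt = -5/√119 · 3 = -15√119/119 m/s
The top is descending at 15√119/119 ≈ 1.375 m/s.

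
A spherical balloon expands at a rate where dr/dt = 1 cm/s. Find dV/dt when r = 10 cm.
400π cm³/s

V = (4/3)πr³
dV/dt = dV/dr · dr/dt = 4πr² · 1
At r = 10: dV/dt = 400π cm³/s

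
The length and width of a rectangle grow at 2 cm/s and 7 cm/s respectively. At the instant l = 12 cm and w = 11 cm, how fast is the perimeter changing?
18 cm/s

P = 2(l + w)
dP/dt = 2(dl/dt + dw/dt) = 2(2 + 7) = 18 cm/s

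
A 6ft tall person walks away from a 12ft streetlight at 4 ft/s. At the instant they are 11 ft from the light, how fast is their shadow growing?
4 ft/s

By similar triangles: 12/(x+s) = 6/s
Solving: s = 6x/6
ds/dt = 6/6 · dx/dt = 1 · 4 = 4 ft/s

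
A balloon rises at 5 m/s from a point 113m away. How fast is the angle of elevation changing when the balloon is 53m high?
0.036269 rad/s

tan(θ) = y/113
sec²(θ) · dθ/dt = (1/113) · dy/dt
dθ/dt = cos²(θ)/113 · 5 = 113/(113² + 53²) · 5
dθ/dt = 0.036269 rad/s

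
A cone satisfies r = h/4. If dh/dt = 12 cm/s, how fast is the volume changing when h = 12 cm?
108π cm³/s

V = (1/3)π(h/4)²h = πh³/48
dV/dt = πh²/16 · 12
At h = 12: dV/dt = 108π cm³/s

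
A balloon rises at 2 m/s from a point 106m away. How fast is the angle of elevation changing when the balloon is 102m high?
0.009797 rad/s

tan(θ) = y/106
sec²(θ) · dθ/dt = (1/106) · dy/dt
dθ/dt = cos²(θ)/106 · 2 = 106/(106² + 102²) · 2
dθ/dt = 0.009797 rad/s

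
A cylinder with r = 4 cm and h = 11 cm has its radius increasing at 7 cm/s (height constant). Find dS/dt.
266π cm²/s

S = 2πrh + 2πr² (lateral + bases)
dS/dt = (2πh + 4πr)·dr/dt = (2π·11 + 4π·4)·7
= 266π cm²/s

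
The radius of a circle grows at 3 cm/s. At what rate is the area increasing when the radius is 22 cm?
132π cm²/s

A = πr²
dA/dt = 2πr · dr/dt = 2π(22)(3) = 132π cm²/s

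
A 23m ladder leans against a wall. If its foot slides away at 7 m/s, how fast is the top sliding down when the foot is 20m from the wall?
140√129/129 ≈ 12.33 m/s

x² + y² = 23²
2x·dx/dt + 2y·dy/dt = 0
dy/dt = -x/y · dx/dt = -20/√129 · 7 = -140√129/129 m/s
The top is descending at 140√129/129 ≈ 12.33 m/s.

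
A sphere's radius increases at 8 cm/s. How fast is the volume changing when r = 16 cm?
8192π cm³/s

V = (4/3)πr³
dV/dt = dV/dr · dr/dt = 4πr² · 8
At r = 16: dV/dt = 8192π cm³/s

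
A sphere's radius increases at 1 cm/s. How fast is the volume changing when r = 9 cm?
324π cm³/s

V = (4/3)πr³
dV/dt = dV/dr · dr/dt = 4πr² · 1
At r = 9: dV/dt = 324π cm³/s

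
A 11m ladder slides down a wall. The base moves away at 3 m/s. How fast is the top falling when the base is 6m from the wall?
18√85/85 ≈ 1.952 m/s

x² + y² = 11²
2x·dx/dt + 2y·dy/dt = 0
dy/dt = -x/y · dx/dt = -6/√85 · 3 = -18√85/85 m/s
The top is descending at 18√85/85 ≈ 1.952 m/s.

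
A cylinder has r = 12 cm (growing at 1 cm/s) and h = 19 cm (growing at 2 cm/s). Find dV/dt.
744π cm³/s

V = πr²h
dV/dt = 2πrh·dr/dt + πr²·dh/dt
= 2π(12)(19)(1) + π(12)²(2)
= 744π cm³/s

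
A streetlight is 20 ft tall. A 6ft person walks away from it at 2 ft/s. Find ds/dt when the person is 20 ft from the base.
6/7 ft/s

By similar triangles: 20/(x+s) = 6/s
Solving: s = 6x/14
ds/dt = 6/14 · dx/dt = 3/7 · 2 = 6/7 ft/s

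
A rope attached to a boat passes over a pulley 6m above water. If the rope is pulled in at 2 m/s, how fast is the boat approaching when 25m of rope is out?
50√589/589 ≈ 2.06 m/s

rope² = x² + 6²
x = √(25² - 6²) = √589
dx/dt = (rope/x) · d(rope)/dt = (25/√589) · (-2) = -50√589/589 m/s
The boat approaches at 50√589/589 ≈ 2.06 m/s.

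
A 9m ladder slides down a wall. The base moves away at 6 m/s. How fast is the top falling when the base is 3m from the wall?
3√2/2 ≈ 2.121 m/s

x² + y² = 9²
2x·dx/dt + 2y·dy/dt = 0
dy/dt = -x/y · dx/dt = -3/(6√2) · 6 = -3√2/2 m/s
The top is descending at 3√2/2 ≈ 2.121 m/s.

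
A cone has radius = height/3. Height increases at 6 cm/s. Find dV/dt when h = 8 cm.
128π/3 cm³/s

V = (1/3)π(h/3)²h = πh³/27
dV/dt = πh²/9 · 6
At h = 8: dV/dt = 128π/3 cm³/s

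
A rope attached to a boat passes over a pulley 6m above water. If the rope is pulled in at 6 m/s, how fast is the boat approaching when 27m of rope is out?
54√77/77 ≈ 6.154 m/s

rope² = x² + 6²
x = √(27² - 6²) = 3√77
dx/dt = (rope/x) · d(rope)/dt = (27/(3√77)) · (-6) = -54√77/77 m/s
The boat approaches at 54√77/77 ≈ 6.154 m/s.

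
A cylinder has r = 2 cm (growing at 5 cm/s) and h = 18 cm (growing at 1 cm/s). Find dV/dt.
364π cm³/s

V = πr²h
dV/dt = 2πrh·dr/dt + πr²·dh/dt
= 2π(2)(18)(5) + π(2)²(1)
= 364π cm³/s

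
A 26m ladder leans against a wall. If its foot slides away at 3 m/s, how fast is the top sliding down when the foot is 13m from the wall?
√3 ≈ 1.732 m/s

x² + y² = 26²
2x·dx/dt + 2y·dy/dt = 0
dy/dt = -x/y · dx/dt = -13/(13√3) · 3 = -√3 m/s
The top is descending at √3 ≈ 1.732 m/s.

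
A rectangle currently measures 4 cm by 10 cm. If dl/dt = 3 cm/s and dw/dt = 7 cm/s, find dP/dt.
20 cm/s

P = 2(l + w)
dP/dt = 2(dl/dt + dw/dt) = 2(3 + 7) = 20 cm/s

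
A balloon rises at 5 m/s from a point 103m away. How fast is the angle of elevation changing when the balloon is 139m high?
0.017207 rad/s

tan(θ) = y/103
sec²(θ) · dθ/dt = (1/103) · dy/dt
dθ/dt = cos²(θ)/103 · 5 = 103/(103² + 139²) · 5
dθ/dt = 0.017207 rad/s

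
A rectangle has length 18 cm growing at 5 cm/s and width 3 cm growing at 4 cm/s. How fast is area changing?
87 cm²/s

A = lw
dA/dt = w·dl/dt + l·dw/dt = 3·5 + 18·4 = 87 cm²/s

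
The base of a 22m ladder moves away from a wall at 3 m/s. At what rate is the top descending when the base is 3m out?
9√19/95 ≈ 0.4129 m/s

x² + y² = 22²
2x·dx/dt + 2y·dy/dt = 0
dy/dt = -x/y · dx/dt = -3/(5√19) · 3 = -9√19/95 m/s
The top is descending at 9√19/95 ≈ 0.4129 m/s.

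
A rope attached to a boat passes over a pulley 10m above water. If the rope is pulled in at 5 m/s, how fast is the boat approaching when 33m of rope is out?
165√989/989 ≈ 5.247 m/s

rope² = x² + 10²
x = √(33² - 10²) = √989
dx/dt = (rope/x) · d(rope)/dt = (33/√989) · (-5) = -165√989/989 m/s
The boat approaches at 165√989/989 ≈ 5.247 m/s.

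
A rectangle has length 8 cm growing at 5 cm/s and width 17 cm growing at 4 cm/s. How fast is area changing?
117 cm²/s

A = lw
dA/dt = w·dl/dt + l·dw/dt = 17·5 + 8·4 = 117 cm²/s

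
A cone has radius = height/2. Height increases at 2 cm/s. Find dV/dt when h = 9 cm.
81π/2 cm³/s

V = (1/3)π(h/2)²h = πh³/12
dV/dt = πh²/4 · 2
At h = 9: dV/dt = 81π/2 cm³/s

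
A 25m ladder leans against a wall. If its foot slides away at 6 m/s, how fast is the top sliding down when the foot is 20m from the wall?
8 m/s

x² + y² = 25²
2x·dx/dt + 2y·dy/dt = 0
dy/dt = -x/y · dx/dt = -20/15 · 6 = -8 m/s
The top is descending at 8 m/s.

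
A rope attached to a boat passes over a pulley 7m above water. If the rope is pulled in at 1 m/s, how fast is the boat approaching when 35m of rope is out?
5√6/12 ≈ 1.021 m/s

rope² = x² + 7²
x = √(35² - 7²) = 14√6
dx/dt = (rope/x) · d(rope)/dt = (35/(14√6)) · (-1) = -5√6/12 m/s
The boat approaches at 5√6/12 ≈ 1.021 m/s.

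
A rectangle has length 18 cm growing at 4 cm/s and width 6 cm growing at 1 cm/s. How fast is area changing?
42 cm²/s

A = lw
dA/dt = w·dl/dt + l·dw/dt = 6·4 + 18·1 = 42 cm²/s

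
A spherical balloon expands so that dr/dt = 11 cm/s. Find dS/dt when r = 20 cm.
1760π cm²/s

S = 4πr²
dS/dt = dS/dr · dr/dt = 8πr · 11
At r = 20: dS/dt = 1760π cm²/s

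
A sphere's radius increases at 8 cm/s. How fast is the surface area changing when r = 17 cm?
1088π cm²/s

S = 4πr²
dS/dt = dS/dr · dr/dt = 8πr · 8
At r = 17: dS/dt = 1088π cm²/s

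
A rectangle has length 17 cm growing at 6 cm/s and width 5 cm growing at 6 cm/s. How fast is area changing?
132 cm²/s

A = lw
dA/dt = w·dl/dt + l·dw/dt = 5·6 + 17·6 = 132 cm²/s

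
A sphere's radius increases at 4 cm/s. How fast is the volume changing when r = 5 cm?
400π cm³/s

V = (4/3)πr³
dV/dt = dV/dr · dr/dt = 4πr² · 4
At r = 5: dV/dt = 400π cm³/s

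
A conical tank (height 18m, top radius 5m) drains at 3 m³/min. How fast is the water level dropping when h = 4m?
243/(100π) ≈ 0.7735 m/min

r/h = 5/18, so r = (5/18)h
V = (1/3)πr²h = (1/3)π((5/18)h)²h = (25/972)πh³
dV/dh = (25/324)πh²
dh/dt = (dV/dt)/(dV/dh) = -3/((25/324)π·4²) = -243/(100π) m/min
The level is dropping at 243/(100π) ≈ 0.7735 m/min.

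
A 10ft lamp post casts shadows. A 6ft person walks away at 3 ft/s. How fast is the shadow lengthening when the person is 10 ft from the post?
9/2 ft/s

By similar triangles: 10/(x+s) = 6/s
Solving: s = 6x/4
ds/dt = 6/4 · dx/dt = 3/2 · 3 = 9/2 ft/s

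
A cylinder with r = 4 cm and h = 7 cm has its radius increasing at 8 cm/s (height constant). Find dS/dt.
240π cm²/s

S = 2πrh + 2πr² (lateral + bases)
dS/dt = (2πh + 4πr)·dr/dt = (2π·7 + 4π·4)·8
= 240π cm²/s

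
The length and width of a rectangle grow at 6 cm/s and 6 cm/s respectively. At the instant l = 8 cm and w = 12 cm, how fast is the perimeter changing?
24 cm/s

P = 2(l + w)
dP/dt = 2(dl/dt + dw/dt) = 2(6 + 6) = 24 cm/s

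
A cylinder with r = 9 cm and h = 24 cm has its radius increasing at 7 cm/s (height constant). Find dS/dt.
588π cm²/s

S = 2πrh + 2πr² (lateral + bases)
dS/dt = (2πh + 4πr)·dr/dt = (2π·24 + 4π·9)·7
= 588π cm²/s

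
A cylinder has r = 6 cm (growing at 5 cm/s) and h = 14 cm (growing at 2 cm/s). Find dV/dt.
912π cm³/s

V = πr²h
dV/dt = 2πrh·dr/dt + πr²·dh/dt
= 2π(6)(14)(5) + π(6)²(2)
= 912π cm³/s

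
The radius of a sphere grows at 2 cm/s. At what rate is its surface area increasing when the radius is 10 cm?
160π cm²/s

S = 4πr²
dS/dt = dS/dr · dr/dt = 8πr · 2
At r = 10: dS/dt = 160π cm²/s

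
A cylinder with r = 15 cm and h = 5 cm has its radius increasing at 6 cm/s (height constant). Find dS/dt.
420π cm²/s

S = 2πrh + 2πr² (lateral + bases)
dS/dt = (2πh + 4πr)·dr/dt = (2π·5 + 4π·15)·6
= 420π cm²/s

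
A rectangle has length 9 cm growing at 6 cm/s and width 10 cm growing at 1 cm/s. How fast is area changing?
69 cm²/s

A = lw
dA/dt = w·dl/dt + l·dw/dt = 10·6 + 9·1 = 69 cm²/s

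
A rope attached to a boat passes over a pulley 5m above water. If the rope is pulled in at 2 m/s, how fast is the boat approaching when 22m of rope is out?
44√51/153 ≈ 2.054 m/s

rope² = x² + 5²
x = √(22² - 5²) = 3√51
dx/dt = (rope/x) · d(rope)/dt = (22/(3√51)) · (-2) = -44√51/153 m/s
The boat approaches at 44√51/153 ≈ 2.054 m/s.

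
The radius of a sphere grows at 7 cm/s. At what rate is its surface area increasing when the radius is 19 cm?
1064π cm²/s

S = 4πr²
dS/dt = dS/dr · dr/dt = 8πr · 7
At r = 19: dS/dt = 1064π cm²/s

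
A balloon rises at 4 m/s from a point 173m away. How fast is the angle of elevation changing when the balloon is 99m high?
0.017418 rad/s

tan(θ) = y/173
sec²(θ) · dθ/dt = (1/173) · dy/dt
dθ/dt = cos²(θ)/173 · 4 = 173/(173² + 99²) · 4
dθ/dt = 0.017418 rad/s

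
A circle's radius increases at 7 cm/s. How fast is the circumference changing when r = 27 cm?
14π cm/s

C = 2πr
dC/dt = 2π · dr/dt = 2π · 7 = 14π cm/s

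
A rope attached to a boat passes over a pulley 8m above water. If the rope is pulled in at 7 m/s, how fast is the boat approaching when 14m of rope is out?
49√33/33 ≈ 8.53 m/s

rope² = x² + 8²
x = √(14² - 8²) = 2√33
dx/dt = (rope/x) · d(rope)/dt = (14/(2√33)) · (-7) = -49√33/33 m/s
The boat approaches at 49√33/33 ≈ 8.53 m/s.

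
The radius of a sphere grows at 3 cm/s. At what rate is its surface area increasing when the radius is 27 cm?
648π cm²/s

S = 4πr²
dS/dt = dS/dr · dr/dt = 8πr · 3
At r = 27: dS/dt = 648π cm²/s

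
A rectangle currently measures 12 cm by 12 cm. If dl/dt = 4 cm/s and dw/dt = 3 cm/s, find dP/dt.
14 cm/s

P = 2(l + w)
dP/dt = 2(dl/dt + dw/dt) = 2(4 + 3) = 14 cm/s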